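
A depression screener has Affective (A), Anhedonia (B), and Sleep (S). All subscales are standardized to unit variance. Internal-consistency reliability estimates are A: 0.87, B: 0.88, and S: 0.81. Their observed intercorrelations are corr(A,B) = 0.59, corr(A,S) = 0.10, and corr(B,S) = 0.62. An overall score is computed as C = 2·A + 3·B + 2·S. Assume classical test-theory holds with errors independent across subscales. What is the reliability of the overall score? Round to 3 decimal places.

0.927

Var(C) = 2² + 3² + 2² + 2·[6·0.59 + 4·0.10 + 6·0.62] = 17 + 15.32 = 32.32.
Under uncorrelated errors the observed covariances equal the true-score covariances, so only the own-variance terms attenuate.
True-score variance = [2²·0.87 + 3²·0.88 + 2²·0.81] + 15.32 = 14.64 + 15.32 = 29.96.
Reliability = 29.96 / 32.32 = 0.927.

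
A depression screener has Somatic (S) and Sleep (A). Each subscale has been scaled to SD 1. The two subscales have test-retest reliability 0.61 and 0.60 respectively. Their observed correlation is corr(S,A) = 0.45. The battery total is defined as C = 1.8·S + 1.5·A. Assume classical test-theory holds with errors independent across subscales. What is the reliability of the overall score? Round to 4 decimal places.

0.7268

Var(C) = 1.8² + 1.5² + 2·[2.7·0.45] = 5.49 + 2.43 = 7.92.
Under uncorrelated errors the observed covariances equal the true-score covariances, so only the own-variance terms attenuate.
True-score variance = [1.8²·0.61 + 1.5²·0.60] + 2.43 = 3.3264 + 2.43 = 5.7564.
Reliability = 5.7564 / 7.92 = 0.7268.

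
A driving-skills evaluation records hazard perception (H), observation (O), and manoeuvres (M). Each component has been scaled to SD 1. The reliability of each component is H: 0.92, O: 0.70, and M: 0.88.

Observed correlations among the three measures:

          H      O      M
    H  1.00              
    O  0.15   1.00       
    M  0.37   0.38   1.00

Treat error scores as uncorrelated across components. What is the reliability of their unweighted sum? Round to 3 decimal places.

Var(H+O+M) = 3 + 2·[0.15 + 0.37 + 0.38] = 3 + 1.8 = 4.8.
Under uncorrelated errors the observed covariances equal the true-score covariances, so only the own-variance terms attenuate.
True-score variance = [0.92 + 0.70 + 0.88] + 1.8 = 2.5 + 1.8 = 4.3.
Reliability = 4.3 / 4.8 = 0.896.

0.896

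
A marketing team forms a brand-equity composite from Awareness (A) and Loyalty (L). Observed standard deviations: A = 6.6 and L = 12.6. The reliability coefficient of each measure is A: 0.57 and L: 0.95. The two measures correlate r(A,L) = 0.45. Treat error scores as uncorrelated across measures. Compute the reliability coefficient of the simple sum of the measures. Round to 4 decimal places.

0.9038

Var(A+L) = 6.6² + 12.6² + 2·[6.6·12.6·0.45] = 202.32 + 74.844 = 277.164.
Because errors are independent across components, Cov(Tᵢ,Tⱼ) = Cov(Xᵢ,Xⱼ); the off-diagonal part of the true-score variance is the same as above.
True-score variance = [6.6²·0.57 + 12.6²·0.95] + 74.844 = 175.651 + 74.844 = 250.495.
Reliability = 250.495 / 277.164 = 0.9038.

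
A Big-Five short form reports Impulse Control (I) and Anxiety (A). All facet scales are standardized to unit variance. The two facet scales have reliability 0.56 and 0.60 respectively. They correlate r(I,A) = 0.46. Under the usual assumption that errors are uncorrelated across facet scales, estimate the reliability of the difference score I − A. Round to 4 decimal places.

0.2222

Var(I−A) = 1 + 1 − 2·0.46 = 2 − 0.92 = 1.08.
Under uncorrelated errors the observed covariances equal the true-score covariances, so only the own-variance terms attenuate.
True-score variance = [0.56 + 0.60] − 0.92 = 1.16 − 0.92 = 0.24.
Reliability = 0.24 / 1.08 = 0.2222.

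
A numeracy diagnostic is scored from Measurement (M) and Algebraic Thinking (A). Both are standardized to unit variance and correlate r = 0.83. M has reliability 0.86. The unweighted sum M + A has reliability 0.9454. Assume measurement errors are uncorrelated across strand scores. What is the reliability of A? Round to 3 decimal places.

Var(M+A) = 2 + 2·0.83 = 3.660.
True-score variance = ρ_M + ρ_A + 2·0.83, so 0.9454 = (0.86 + ρ_A + 1.66) / 3.660.
ρ_A = 0.9454·3.660 − 0.86 − 1.66 = 0.940.

0.940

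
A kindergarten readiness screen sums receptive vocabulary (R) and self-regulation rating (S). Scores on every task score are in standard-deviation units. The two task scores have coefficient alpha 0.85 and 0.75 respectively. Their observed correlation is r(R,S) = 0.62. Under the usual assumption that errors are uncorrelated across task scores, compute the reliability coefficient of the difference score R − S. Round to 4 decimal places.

0.4737

Var(R−S) = 1 + 1 − 2·0.62 = 2 − 1.24 = 0.76.
With uncorrelated errors the cross-covariances are all true-score covariance, so they carry over unchanged; only the diagonal terms shrink to ρᵢσᵢ².
True-score variance = [0.85 + 0.75] − 1.24 = 1.6 − 1.24 = 0.36.
Reliability = 0.36 / 0.76 = 0.4737.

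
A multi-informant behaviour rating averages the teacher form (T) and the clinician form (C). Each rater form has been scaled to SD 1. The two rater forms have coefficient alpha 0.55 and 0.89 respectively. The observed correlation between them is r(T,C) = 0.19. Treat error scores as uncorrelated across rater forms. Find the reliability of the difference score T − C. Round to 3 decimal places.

0.654

Var(T−C) = 1 + 1 − 2·0.19 = 2 − 0.38 = 1.62.
Under uncorrelated errors the observed covariances equal the true-score covariances, so only the own-variance terms attenuate.
True-score variance = [0.55 + 0.89] − 0.38 = 1.44 − 0.38 = 1.06.
Reliability = 1.06 / 1.62 = 0.654.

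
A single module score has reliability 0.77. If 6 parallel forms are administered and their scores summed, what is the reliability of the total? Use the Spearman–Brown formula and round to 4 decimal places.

0.9526

ρ_k = kρ / (1 + (k−1)ρ) = 6·0.77 / (1 + 5·0.77) = 4.620 / 4.850 = 0.9526.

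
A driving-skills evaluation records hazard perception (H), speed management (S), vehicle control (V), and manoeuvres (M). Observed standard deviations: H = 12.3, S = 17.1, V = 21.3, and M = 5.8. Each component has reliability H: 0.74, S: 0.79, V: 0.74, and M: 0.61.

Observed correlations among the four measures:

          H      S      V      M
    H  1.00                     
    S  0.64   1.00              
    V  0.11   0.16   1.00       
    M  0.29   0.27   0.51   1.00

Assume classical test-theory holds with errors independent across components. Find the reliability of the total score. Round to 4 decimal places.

Var(H+S+V+M) = 12.3² + 17.1² + 21.3² + 5.8² + 2·[12.3·17.1·0.64 + 12.3·21.3·0.11 + 12.3·5.8·0.29 + 17.1·21.3·0.16 + 17.1·5.8·0.27 + 21.3·5.8·0.51] = 931.03 + 664.359 = 1595.39.
Because errors are independent across components, Cov(Tᵢ,Tⱼ) = Cov(Xᵢ,Xⱼ); the off-diagonal part of the true-score variance is the same as above.
True-score variance = [12.3²·0.74 + 17.1²·0.79 + 21.3²·0.74 + 5.8²·0.61] + 664.359 = 699.21 + 664.359 = 1363.57.
Reliability = 1363.57 / 1595.39 = 0.8547.

0.8547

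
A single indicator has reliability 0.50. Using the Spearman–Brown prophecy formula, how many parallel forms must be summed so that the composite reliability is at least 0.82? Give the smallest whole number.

k ≥ ρ*(1−ρ₁)/(ρ₁(1−ρ*)) = 0.82·0.50 / (0.50·0.18) = 4.556.
Smallest integer k = 5.

5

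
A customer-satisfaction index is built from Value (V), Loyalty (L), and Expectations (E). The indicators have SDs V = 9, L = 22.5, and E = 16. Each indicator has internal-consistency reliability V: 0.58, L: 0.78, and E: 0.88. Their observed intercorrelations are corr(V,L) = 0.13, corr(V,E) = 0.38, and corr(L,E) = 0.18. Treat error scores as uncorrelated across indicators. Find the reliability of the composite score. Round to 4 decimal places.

Var(V+L+E) = 9² + 22.5² + 16² + 2·[9·22.5·0.13 + 9·16·0.38 + 22.5·16·0.18] = 843.25 + 291.69 = 1134.94.
With uncorrelated errors the cross-covariances are all true-score covariance, so they carry over unchanged; only the diagonal terms shrink to ρᵢσᵢ².
True-score variance = [9²·0.58 + 22.5²·0.78 + 16²·0.88] + 291.69 = 667.135 + 291.69 = 958.825.
Reliability = 958.825 / 1134.94 = 0.8448.

0.8448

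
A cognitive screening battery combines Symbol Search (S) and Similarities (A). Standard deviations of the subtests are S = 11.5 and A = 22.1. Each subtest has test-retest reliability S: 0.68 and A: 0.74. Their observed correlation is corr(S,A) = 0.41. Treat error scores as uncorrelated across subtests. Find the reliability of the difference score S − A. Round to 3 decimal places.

0.589

Var(S−A) = 11.5² + 22.1² − 2·11.5·22.1·0.41 = 620.66 − 208.403 = 412.257.
Under uncorrelated errors the observed covariances equal the true-score covariances, so only the own-variance terms attenuate.
True-score variance = [11.5²·0.68 + 22.1²·0.74] − 208.403 = 451.353 − 208.403 = 242.95.
Reliability = 242.95 / 412.257 = 0.589.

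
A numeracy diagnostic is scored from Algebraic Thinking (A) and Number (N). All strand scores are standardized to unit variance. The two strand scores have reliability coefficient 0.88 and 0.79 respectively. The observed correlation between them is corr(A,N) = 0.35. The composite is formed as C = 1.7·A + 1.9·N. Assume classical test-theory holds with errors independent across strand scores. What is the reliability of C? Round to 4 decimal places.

0.8739

Var(C) = 1.7² + 1.9² + 2·[3.23·0.35] = 6.5 + 2.261 = 8.761.
Because errors are independent across components, Cov(Tᵢ,Tⱼ) = Cov(Xᵢ,Xⱼ); the off-diagonal part of the true-score variance is the same as above.
True-score variance = [1.7²·0.88 + 1.9²·0.79] + 2.261 = 5.3951 + 2.261 = 7.6561.
Reliability = 7.6561 / 8.761 = 0.8739.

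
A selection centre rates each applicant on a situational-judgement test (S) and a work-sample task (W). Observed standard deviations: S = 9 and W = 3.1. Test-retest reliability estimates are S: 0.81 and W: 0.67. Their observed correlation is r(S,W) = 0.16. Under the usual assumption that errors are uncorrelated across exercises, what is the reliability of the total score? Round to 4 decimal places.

Var(S+W) = 9² + 3.1² + 2·[9·3.1·0.16] = 90.61 + 8.928 = 99.538.
With uncorrelated errors the cross-covariances are all true-score covariance, so they carry over unchanged; only the diagonal terms shrink to ρᵢσᵢ².
True-score variance = [9²·0.81 + 3.1²·0.67] + 8.928 = 72.0487 + 8.928 = 80.9767.
Reliability = 80.9767 / 99.538 = 0.8135.

0.8135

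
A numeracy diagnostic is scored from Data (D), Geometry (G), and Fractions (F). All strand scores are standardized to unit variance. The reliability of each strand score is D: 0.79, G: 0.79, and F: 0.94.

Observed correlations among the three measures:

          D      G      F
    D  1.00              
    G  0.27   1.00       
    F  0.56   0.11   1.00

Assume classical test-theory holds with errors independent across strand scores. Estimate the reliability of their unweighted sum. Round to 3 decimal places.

0.902

Var(D+G+F) = 3 + 2·[0.27 + 0.56 + 0.11] = 3 + 1.88 = 4.88.
With uncorrelated errors the cross-covariances are all true-score covariance, so they carry over unchanged; only the diagonal terms shrink to ρᵢσᵢ².
True-score variance = [0.79 + 0.79 + 0.94] + 1.88 = 2.52 + 1.88 = 4.4.
Reliability = 4.4 / 4.88 = 0.902.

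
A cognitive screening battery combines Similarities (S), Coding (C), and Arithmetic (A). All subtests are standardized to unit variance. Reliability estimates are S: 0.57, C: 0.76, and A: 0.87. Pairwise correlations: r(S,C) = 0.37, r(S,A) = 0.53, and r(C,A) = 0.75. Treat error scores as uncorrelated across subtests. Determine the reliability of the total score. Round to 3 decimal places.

0.873

Var(S+C+A) = 3 + 2·[0.37 + 0.53 + 0.75] = 3 + 3.3 = 6.3.
Under uncorrelated errors the observed covariances equal the true-score covariances, so only the own-variance terms attenuate.
True-score variance = [0.57 + 0.76 + 0.87] + 3.3 = 2.2 + 3.3 = 5.5.
Reliability = 5.5 / 6.3 = 0.873.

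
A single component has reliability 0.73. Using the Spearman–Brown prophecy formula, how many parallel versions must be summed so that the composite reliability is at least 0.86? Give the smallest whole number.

k ≥ ρ*(1−ρ₁)/(ρ₁(1−ρ*)) = 0.86·0.27 / (0.73·0.14) = 2.272.
Smallest integer k = 3.

3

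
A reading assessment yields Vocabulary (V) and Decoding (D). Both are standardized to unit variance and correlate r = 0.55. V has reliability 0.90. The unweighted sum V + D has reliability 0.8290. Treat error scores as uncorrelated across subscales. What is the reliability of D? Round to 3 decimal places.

0.570

Var(V+D) = 2 + 2·0.55 = 3.100.
True-score variance = ρ_V + ρ_D + 2·0.55, so 0.8290 = (0.90 + ρ_D + 1.10) / 3.100.
ρ_D = 0.8290·3.100 − 0.90 − 1.10 = 0.570.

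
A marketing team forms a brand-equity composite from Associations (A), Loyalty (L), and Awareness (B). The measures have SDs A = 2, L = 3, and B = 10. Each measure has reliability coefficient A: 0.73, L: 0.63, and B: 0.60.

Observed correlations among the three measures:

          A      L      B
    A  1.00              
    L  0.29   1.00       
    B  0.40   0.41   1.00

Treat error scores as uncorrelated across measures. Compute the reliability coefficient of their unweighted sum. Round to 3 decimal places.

0.717

Var(A+L+B) = 2² + 3² + 10² + 2·[2·3·0.29 + 2·10·0.40 + 3·10·0.41] = 113 + 44.08 = 157.08.
With uncorrelated errors the cross-covariances are all true-score covariance, so they carry over unchanged; only the diagonal terms shrink to ρᵢσᵢ².
True-score variance = [2²·0.73 + 3²·0.63 + 10²·0.60] + 44.08 = 68.59 + 44.08 = 112.67.
Reliability = 112.67 / 157.08 = 0.717.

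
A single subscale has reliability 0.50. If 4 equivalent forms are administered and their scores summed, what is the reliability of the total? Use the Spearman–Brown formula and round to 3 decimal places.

ρ_k = kρ / (1 + (k−1)ρ) = 4·0.50 / (1 + 3·0.50) = 2.000 / 2.500 = 0.800.

0.800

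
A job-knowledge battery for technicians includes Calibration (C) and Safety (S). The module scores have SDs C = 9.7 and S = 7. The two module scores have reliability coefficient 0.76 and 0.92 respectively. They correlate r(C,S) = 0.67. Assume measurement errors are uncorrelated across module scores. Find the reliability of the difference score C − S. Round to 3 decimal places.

Var(C−S) = 9.7² + 7² − 2·9.7·7·0.67 = 143.09 − 90.986 = 52.104.
Because errors are independent across components, Cov(Tᵢ,Tⱼ) = Cov(Xᵢ,Xⱼ); the off-diagonal part of the true-score variance is the same as above.
True-score variance = [9.7²·0.76 + 7²·0.92] − 90.986 = 116.588 − 90.986 = 25.6024.
Reliability = 25.6024 / 52.104 = 0.491.

0.491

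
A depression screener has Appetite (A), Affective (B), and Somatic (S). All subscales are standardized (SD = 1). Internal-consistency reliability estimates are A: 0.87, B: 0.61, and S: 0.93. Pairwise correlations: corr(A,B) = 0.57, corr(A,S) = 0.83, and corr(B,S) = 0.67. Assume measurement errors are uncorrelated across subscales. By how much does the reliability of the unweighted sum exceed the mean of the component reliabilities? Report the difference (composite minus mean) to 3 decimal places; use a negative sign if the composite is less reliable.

Var(sum) = 3 + 4.14 = 7.14; true-score variance = 2.41 + 4.14 = 6.55; composite reliability = 0.9174.
Mean component reliability = 0.8033.
Difference = 0.9174 − 0.8033 = 0.114.

0.114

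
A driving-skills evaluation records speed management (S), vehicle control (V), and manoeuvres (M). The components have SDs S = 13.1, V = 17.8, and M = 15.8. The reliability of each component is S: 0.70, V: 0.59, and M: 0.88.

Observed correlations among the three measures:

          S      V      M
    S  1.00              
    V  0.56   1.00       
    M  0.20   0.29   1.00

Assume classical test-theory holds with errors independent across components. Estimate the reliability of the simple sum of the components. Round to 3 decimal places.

Var(S+V+M) = 13.1² + 17.8² + 15.8² + 2·[13.1·17.8·0.56 + 13.1·15.8·0.20 + 17.8·15.8·0.29] = 738.09 + 507.073 = 1245.16.
Under uncorrelated errors the observed covariances equal the true-score covariances, so only the own-variance terms attenuate.
True-score variance = [13.1²·0.70 + 17.8²·0.59 + 15.8²·0.88] + 507.073 = 526.746 + 507.073 = 1033.82.
Reliability = 1033.82 / 1245.16 = 0.830.

0.830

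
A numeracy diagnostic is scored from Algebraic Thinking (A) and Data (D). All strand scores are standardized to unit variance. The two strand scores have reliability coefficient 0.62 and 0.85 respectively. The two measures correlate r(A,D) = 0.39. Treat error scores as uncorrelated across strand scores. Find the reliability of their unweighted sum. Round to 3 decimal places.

0.809

Var(A+D) = 2 + 2·[0.39] = 2 + 0.78 = 2.78.
With uncorrelated errors the cross-covariances are all true-score covariance, so they carry over unchanged; only the diagonal terms shrink to ρᵢσᵢ².
True-score variance = [0.62 + 0.85] + 0.78 = 1.47 + 0.78 = 2.25.
Reliability = 2.25 / 2.78 = 0.809.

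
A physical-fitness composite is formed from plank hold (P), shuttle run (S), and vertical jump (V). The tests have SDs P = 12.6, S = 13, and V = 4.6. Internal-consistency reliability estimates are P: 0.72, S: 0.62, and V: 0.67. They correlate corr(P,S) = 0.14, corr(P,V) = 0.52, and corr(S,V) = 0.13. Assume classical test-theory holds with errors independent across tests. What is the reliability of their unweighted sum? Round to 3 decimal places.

Var(P+S+V) = 12.6² + 13² + 4.6² + 2·[12.6·13·0.14 + 12.6·4.6·0.52 + 13·4.6·0.13] = 348.92 + 121.69 = 470.61.
With uncorrelated errors the cross-covariances are all true-score covariance, so they carry over unchanged; only the diagonal terms shrink to ρᵢσᵢ².
True-score variance = [12.6²·0.72 + 13²·0.62 + 4.6²·0.67] + 121.69 = 233.264 + 121.69 = 354.955.
Reliability = 354.955 / 470.61 = 0.754.

0.754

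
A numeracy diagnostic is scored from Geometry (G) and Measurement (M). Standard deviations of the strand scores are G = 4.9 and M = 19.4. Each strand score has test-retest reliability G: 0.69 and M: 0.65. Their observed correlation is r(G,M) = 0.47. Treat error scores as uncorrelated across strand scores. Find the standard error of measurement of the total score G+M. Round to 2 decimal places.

Var(total) = 400.37 + 89.3564 = 489.726.
True-score variance = 261.201 + 89.3564 = 350.557, so reliability = 0.7158.
Error variance = 489.726 − 350.557 = 139.169; SEM = √139.169 = 11.80.

11.80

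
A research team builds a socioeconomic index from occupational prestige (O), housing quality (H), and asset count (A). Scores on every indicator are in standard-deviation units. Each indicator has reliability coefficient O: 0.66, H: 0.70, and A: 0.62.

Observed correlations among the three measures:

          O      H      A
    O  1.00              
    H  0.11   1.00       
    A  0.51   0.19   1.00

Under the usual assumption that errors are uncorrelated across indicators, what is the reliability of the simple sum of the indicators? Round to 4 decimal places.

0.7792

Var(O+H+A) = 3 + 2·[0.11 + 0.51 + 0.19] = 3 + 1.62 = 4.62.
With uncorrelated errors the cross-covariances are all true-score covariance, so they carry over unchanged; only the diagonal terms shrink to ρᵢσᵢ².
True-score variance = [0.66 + 0.70 + 0.62] + 1.62 = 1.98 + 1.62 = 3.6.
Reliability = 3.6 / 4.62 = 0.7792.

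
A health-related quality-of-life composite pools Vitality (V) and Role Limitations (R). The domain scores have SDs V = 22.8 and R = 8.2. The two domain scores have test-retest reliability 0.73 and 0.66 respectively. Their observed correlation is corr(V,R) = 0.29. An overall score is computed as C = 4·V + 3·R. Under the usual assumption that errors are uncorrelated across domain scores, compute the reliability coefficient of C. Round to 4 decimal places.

Var(C) = 4²·22.8² + 3²·8.2² + 2·[12·22.8·8.2·0.29] = 8922.6 + 1301.24 = 10223.8.
Because errors are independent across components, Cov(Tᵢ,Tⱼ) = Cov(Xᵢ,Xⱼ); the off-diagonal part of the true-score variance is the same as above.
True-score variance = [4²·22.8²·0.73 + 3²·8.2²·0.66] + 1301.24 = 6471.14 + 1301.24 = 7772.38.
Reliability = 7772.38 / 10223.8 = 0.7602.

0.7602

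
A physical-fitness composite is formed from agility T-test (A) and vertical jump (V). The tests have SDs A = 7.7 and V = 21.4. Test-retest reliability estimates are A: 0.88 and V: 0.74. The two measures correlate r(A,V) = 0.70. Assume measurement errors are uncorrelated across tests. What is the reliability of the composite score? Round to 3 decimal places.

Var(A+V) = 7.7² + 21.4² + 2·[7.7·21.4·0.70] = 517.25 + 230.692 = 747.942.
Under uncorrelated errors the observed covariances equal the true-score covariances, so only the own-variance terms attenuate.
True-score variance = [7.7²·0.88 + 21.4²·0.74] + 230.692 = 391.066 + 230.692 = 621.758.
Reliability = 621.758 / 747.942 = 0.831.

0.831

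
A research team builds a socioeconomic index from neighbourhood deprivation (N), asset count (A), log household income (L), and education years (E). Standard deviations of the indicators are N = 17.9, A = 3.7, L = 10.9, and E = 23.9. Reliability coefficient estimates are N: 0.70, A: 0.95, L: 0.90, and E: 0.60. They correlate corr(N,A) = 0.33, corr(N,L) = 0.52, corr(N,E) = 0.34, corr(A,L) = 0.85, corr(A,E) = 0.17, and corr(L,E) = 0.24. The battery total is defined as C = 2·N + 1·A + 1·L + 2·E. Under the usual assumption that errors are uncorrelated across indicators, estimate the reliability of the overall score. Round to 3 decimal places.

Var(C) = 2²·17.9² + 3.7² + 10.9² + 2²·23.9² + 2·[2·17.9·3.7·0.33 + 2·17.9·10.9·0.52 + 4·17.9·23.9·0.34 + 3.7·10.9·0.85 + 2·3.7·23.9·0.17 + 2·10.9·23.9·0.24] = 3698.98 + 2035.68 = 5734.66.
Because errors are independent across components, Cov(Tᵢ,Tⱼ) = Cov(Xᵢ,Xⱼ); the off-diagonal part of the true-score variance is the same as above.
True-score variance = [2²·17.9²·0.70 + 3.7²·0.95 + 10.9²·0.90 + 2²·23.9²·0.60] + 2035.68 = 2387.99 + 2035.68 = 4423.67.
Reliability = 4423.67 / 5734.66 = 0.771.

0.771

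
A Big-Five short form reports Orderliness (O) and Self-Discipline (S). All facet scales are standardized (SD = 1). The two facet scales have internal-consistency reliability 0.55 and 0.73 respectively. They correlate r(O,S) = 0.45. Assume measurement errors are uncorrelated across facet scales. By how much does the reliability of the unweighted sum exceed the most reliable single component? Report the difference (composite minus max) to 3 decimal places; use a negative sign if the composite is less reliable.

Var(sum) = 2 + 0.9 = 2.9; true-score variance = 1.28 + 0.9 = 2.18; composite reliability = 0.7517.
Max component reliability = 0.7300.
Difference = 0.7517 − 0.7300 = 0.022.

0.022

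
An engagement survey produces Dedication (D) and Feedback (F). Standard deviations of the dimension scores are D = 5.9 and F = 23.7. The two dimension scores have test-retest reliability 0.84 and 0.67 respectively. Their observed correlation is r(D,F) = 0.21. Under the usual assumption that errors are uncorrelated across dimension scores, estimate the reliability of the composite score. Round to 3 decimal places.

0.709

Var(D+F) = 5.9² + 23.7² + 2·[5.9·23.7·0.21] = 596.5 + 58.7286 = 655.229.
With uncorrelated errors the cross-covariances are all true-score covariance, so they carry over unchanged; only the diagonal terms shrink to ρᵢσᵢ².
True-score variance = [5.9²·0.84 + 23.7²·0.67] + 58.7286 = 405.573 + 58.7286 = 464.301.
Reliability = 464.301 / 655.229 = 0.709.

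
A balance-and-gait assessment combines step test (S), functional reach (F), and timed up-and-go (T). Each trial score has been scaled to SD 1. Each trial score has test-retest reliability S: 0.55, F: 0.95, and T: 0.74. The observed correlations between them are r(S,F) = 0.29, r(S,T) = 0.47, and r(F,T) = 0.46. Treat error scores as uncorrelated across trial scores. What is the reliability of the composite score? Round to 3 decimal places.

Var(S+F+T) = 3 + 2·[0.29 + 0.47 + 0.46] = 3 + 2.44 = 5.44.
With uncorrelated errors the cross-covariances are all true-score covariance, so they carry over unchanged; only the diagonal terms shrink to ρᵢσᵢ².
True-score variance = [0.55 + 0.95 + 0.74] + 2.44 = 2.24 + 2.44 = 4.68.
Reliability = 4.68 / 5.44 = 0.860.

0.860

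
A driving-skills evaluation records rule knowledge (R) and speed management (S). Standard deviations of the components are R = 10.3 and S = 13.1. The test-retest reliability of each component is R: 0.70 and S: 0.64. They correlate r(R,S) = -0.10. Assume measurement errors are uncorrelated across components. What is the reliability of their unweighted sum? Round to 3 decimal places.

0.627

Var(R+S) = 10.3² + 13.1² + 2·[10.3·13.1·(-0.10)] = 277.7 − 26.986 = 250.714.
Under uncorrelated errors the observed covariances equal the true-score covariances, so only the own-variance terms attenuate.
True-score variance = [10.3²·0.70 + 13.1²·0.64] − 26.986 = 184.093 − 26.986 = 157.107.
Reliability = 157.107 / 250.714 = 0.627.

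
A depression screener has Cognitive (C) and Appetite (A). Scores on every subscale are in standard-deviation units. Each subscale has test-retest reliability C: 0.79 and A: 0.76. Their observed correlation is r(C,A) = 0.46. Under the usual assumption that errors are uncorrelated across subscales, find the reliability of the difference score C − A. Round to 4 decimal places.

0.5833

Var(C−A) = 1 + 1 − 2·0.46 = 2 − 0.92 = 1.08.
Under uncorrelated errors the observed covariances equal the true-score covariances, so only the own-variance terms attenuate.
True-score variance = [0.79 + 0.76] − 0.92 = 1.55 − 0.92 = 0.63.
Reliability = 0.63 / 1.08 = 0.5833.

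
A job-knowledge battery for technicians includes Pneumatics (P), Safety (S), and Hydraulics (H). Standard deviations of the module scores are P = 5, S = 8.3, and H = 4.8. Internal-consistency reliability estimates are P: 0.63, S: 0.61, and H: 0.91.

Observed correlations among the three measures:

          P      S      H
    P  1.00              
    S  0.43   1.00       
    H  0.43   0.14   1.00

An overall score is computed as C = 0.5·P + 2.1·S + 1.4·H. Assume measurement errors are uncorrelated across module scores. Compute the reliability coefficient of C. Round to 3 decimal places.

Var(C) = 0.5²·5² + 2.1²·8.3² + 1.4²·4.8² + 2·[1.05·5·8.3·0.43 + 0.7·5·4.8·0.43 + 2.94·8.3·4.8·0.14] = 355.213 + 84.7188 = 439.932.
Under uncorrelated errors the observed covariances equal the true-score covariances, so only the own-variance terms attenuate.
True-score variance = [0.5²·5²·0.63 + 2.1²·8.3²·0.61 + 1.4²·4.8²·0.91] + 84.7188 = 230.353 + 84.7188 = 315.071.
Reliability = 315.071 / 439.932 = 0.716.

0.716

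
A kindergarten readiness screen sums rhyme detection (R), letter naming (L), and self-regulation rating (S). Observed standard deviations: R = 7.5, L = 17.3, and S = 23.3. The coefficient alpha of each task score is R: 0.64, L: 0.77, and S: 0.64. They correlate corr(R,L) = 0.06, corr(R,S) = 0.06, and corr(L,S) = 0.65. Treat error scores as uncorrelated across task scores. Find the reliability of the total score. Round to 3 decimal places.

Var(R+L+S) = 7.5² + 17.3² + 23.3² + 2·[7.5·17.3·0.06 + 7.5·23.3·0.06 + 17.3·23.3·0.65] = 898.43 + 560.557 = 1458.99.
With uncorrelated errors the cross-covariances are all true-score covariance, so they carry over unchanged; only the diagonal terms shrink to ρᵢσᵢ².
True-score variance = [7.5²·0.64 + 17.3²·0.77 + 23.3²·0.64] + 560.557 = 613.903 + 560.557 = 1174.46.
Reliability = 1174.46 / 1458.99 = 0.805.

0.805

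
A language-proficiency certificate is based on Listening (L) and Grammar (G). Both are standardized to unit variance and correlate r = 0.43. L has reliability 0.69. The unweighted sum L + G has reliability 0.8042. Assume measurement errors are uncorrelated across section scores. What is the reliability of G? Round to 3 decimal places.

Var(L+G) = 2 + 2·0.43 = 2.860.
True-score variance = ρ_L + ρ_G + 2·0.43, so 0.8042 = (0.69 + ρ_G + 0.86) / 2.860.
ρ_G = 0.8042·2.860 − 0.69 − 0.86 = 0.750.

0.750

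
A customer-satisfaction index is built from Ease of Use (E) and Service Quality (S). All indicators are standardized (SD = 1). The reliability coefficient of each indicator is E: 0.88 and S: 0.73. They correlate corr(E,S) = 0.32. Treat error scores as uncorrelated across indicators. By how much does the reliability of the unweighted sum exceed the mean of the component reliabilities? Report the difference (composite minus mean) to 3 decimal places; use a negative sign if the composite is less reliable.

Var(sum) = 2 + 0.64 = 2.64; true-score variance = 1.61 + 0.64 = 2.25; composite reliability = 0.8523.
Mean component reliability = 0.8050.
Difference = 0.8523 − 0.8050 = 0.047.

0.047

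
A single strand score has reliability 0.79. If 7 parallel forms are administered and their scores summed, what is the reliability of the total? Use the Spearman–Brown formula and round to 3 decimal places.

0.963

ρ_k = kρ / (1 + (k−1)ρ) = 7·0.79 / (1 + 6·0.79) = 5.530 / 5.740 = 0.963.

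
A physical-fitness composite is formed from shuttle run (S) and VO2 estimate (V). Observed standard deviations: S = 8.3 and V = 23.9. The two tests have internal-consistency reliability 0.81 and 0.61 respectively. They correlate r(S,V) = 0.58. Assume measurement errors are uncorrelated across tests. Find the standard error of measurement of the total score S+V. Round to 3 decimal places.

15.358

Var(total) = 640.1 + 230.109 = 870.209.
True-score variance = 404.239 + 230.109 = 634.348, so reliability = 0.7290.
Error variance = 870.209 − 634.348 = 235.861; SEM = √235.861 = 15.358.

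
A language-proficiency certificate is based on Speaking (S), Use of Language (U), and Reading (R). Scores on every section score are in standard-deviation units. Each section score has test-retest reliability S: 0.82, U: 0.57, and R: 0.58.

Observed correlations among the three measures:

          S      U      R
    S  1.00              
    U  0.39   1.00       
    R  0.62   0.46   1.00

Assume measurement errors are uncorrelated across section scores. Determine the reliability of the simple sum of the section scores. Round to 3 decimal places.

0.827

Var(S+U+R) = 3 + 2·[0.39 + 0.62 + 0.46] = 3 + 2.94 = 5.94.
With uncorrelated errors the cross-covariances are all true-score covariance, so they carry over unchanged; only the diagonal terms shrink to ρᵢσᵢ².
True-score variance = [0.82 + 0.57 + 0.58] + 2.94 = 1.97 + 2.94 = 4.91.
Reliability = 4.91 / 5.94 = 0.827.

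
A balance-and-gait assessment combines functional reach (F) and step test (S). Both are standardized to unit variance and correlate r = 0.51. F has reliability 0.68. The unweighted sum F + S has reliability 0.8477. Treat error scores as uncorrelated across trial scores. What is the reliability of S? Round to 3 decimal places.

Var(F+S) = 2 + 2·0.51 = 3.020.
True-score variance = ρ_F + ρ_S + 2·0.51, so 0.8477 = (0.68 + ρ_S + 1.02) / 3.020.
ρ_S = 0.8477·3.020 − 0.68 − 1.02 = 0.860.

0.860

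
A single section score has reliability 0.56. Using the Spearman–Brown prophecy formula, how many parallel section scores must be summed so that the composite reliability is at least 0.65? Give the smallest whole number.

k ≥ ρ*(1−ρ₁)/(ρ₁(1−ρ*)) = 0.65·0.44 / (0.56·0.35) = 1.459.
Smallest integer k = 2.

2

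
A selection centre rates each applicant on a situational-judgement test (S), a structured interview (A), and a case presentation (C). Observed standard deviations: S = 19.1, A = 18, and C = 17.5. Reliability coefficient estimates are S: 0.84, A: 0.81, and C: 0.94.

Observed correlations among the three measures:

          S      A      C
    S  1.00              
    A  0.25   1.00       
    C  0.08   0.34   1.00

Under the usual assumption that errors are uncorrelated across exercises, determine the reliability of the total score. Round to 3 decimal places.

Var(S+A+C) = 19.1² + 18² + 17.5² + 2·[19.1·18·0.25 + 19.1·17.5·0.08 + 18·17.5·0.34] = 995.06 + 439.58 = 1434.64.
Under uncorrelated errors the observed covariances equal the true-score covariances, so only the own-variance terms attenuate.
True-score variance = [19.1²·0.84 + 18²·0.81 + 17.5²·0.94] + 439.58 = 856.755 + 439.58 = 1296.34.
Reliability = 1296.34 / 1434.64 = 0.904.

0.904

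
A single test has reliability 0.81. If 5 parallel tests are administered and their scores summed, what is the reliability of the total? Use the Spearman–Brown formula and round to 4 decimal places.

ρ_k = kρ / (1 + (k−1)ρ) = 5·0.81 / (1 + 4·0.81) = 4.050 / 4.240 = 0.9552.

0.9552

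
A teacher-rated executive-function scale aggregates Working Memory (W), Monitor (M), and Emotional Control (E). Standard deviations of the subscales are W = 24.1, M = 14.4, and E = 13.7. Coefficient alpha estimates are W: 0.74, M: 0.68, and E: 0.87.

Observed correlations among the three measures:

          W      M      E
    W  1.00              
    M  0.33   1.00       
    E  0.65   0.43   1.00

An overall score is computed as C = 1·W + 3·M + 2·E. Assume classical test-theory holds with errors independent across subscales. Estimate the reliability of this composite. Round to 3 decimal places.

0.853

Var(C) = 24.1² + 3²·14.4² + 2²·13.7² + 2·[3·24.1·14.4·0.33 + 2·24.1·13.7·0.65 + 6·14.4·13.7·0.43] = 3197.81 + 2563.55 = 5761.36.
Because errors are independent across components, Cov(Tᵢ,Tⱼ) = Cov(Xᵢ,Xⱼ); the off-diagonal part of the true-score variance is the same as above.
True-score variance = [24.1²·0.74 + 3²·14.4²·0.68 + 2²·13.7²·0.87] + 2563.55 = 2352 + 2563.55 = 4915.55.
Reliability = 4915.55 / 5761.36 = 0.853.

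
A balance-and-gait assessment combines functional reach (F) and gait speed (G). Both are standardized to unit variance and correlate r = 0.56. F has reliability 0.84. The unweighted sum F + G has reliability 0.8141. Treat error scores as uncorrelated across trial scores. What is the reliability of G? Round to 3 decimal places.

0.580

Var(F+G) = 2 + 2·0.56 = 3.120.
True-score variance = ρ_F + ρ_G + 2·0.56, so 0.8141 = (0.84 + ρ_G + 1.12) / 3.120.
ρ_G = 0.8141·3.120 − 0.84 − 1.12 = 0.580.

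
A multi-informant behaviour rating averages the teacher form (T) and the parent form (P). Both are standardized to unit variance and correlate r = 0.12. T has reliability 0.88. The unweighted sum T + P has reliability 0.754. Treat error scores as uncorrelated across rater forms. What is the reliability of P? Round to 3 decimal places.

Var(T+P) = 2 + 2·0.12 = 2.240.
True-score variance = ρ_T + ρ_P + 2·0.12, so 0.754 = (0.88 + ρ_P + 0.24) / 2.240.
ρ_P = 0.754·2.240 − 0.88 − 0.24 = 0.569.

0.569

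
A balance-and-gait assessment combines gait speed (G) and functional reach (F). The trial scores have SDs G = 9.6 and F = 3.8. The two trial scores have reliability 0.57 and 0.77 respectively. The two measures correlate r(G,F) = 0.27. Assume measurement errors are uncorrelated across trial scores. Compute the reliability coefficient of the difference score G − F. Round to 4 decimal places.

Var(G−F) = 9.6² + 3.8² − 2·9.6·3.8·0.27 = 106.6 − 19.6992 = 86.9008.
Because errors are independent across components, Cov(Tᵢ,Tⱼ) = Cov(Xᵢ,Xⱼ); the off-diagonal part of the true-score variance is the same as above.
True-score variance = [9.6²·0.57 + 3.8²·0.77] − 19.6992 = 63.65 − 19.6992 = 43.9508.
Reliability = 43.9508 / 86.9008 = 0.5058.

0.5058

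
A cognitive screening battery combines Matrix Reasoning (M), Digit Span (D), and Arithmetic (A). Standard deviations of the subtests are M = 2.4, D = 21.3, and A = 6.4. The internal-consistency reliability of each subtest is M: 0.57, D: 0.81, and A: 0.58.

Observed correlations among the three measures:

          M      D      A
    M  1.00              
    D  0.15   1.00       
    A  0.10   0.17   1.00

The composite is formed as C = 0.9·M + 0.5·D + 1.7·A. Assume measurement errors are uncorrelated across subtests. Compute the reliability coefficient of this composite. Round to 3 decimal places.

Var(C) = 0.9²·2.4² + 0.5²·21.3² + 1.7²·6.4² + 2·[0.45·2.4·21.3·0.15 + 1.53·2.4·6.4·0.10 + 0.85·21.3·6.4·0.17] = 236.463 + 50.9978 = 287.46.
With uncorrelated errors the cross-covariances are all true-score covariance, so they carry over unchanged; only the diagonal terms shrink to ρᵢσᵢ².
True-score variance = [0.9²·2.4²·0.57 + 0.5²·21.3²·0.81 + 1.7²·6.4²·0.58] + 50.9978 = 163.189 + 50.9978 = 214.187.
Reliability = 214.187 / 287.46 = 0.745.

0.745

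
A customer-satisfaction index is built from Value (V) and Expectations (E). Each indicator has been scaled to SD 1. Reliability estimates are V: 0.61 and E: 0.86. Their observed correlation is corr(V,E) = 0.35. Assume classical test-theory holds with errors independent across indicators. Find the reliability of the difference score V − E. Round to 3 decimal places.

Var(V−E) = 1 + 1 − 2·0.35 = 2 − 0.7 = 1.3.
With uncorrelated errors the cross-covariances are all true-score covariance, so they carry over unchanged; only the diagonal terms shrink to ρᵢσᵢ².
True-score variance = [0.61 + 0.86] − 0.7 = 1.47 − 0.7 = 0.77.
Reliability = 0.77 / 1.3 = 0.592.

0.592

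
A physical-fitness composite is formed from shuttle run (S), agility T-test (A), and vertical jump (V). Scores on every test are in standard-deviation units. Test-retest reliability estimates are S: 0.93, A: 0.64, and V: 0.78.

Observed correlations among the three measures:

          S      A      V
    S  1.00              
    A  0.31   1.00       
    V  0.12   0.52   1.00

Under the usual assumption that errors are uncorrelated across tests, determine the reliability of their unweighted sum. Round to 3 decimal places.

0.867

Var(S+A+V) = 3 + 2·[0.31 + 0.12 + 0.52] = 3 + 1.9 = 4.9.
With uncorrelated errors the cross-covariances are all true-score covariance, so they carry over unchanged; only the diagonal terms shrink to ρᵢσᵢ².
True-score variance = [0.93 + 0.64 + 0.78] + 1.9 = 2.35 + 1.9 = 4.25.
Reliability = 4.25 / 4.9 = 0.867.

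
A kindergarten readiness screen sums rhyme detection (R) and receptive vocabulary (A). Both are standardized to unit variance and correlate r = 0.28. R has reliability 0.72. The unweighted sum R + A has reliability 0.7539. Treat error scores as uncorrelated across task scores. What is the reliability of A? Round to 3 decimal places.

0.650

Var(R+A) = 2 + 2·0.28 = 2.560.
True-score variance = ρ_R + ρ_A + 2·0.28, so 0.7539 = (0.72 + ρ_A + 0.56) / 2.560.
ρ_A = 0.7539·2.560 − 0.72 − 0.56 = 0.650.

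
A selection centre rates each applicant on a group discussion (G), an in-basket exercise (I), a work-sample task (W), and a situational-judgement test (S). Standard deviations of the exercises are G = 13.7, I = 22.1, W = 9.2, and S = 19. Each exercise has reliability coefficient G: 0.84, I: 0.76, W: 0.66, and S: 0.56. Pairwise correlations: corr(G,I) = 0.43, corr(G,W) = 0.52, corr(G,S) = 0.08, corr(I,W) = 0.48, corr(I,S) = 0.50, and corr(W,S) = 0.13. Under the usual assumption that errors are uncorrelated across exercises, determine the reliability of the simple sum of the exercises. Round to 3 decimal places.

Var(G+I+W+S) = 13.7² + 22.1² + 9.2² + 19² + 2·[13.7·22.1·0.43 + 13.7·9.2·0.52 + 13.7·19·0.08 + 22.1·9.2·0.48 + 22.1·19·0.50 + 9.2·19·0.13] = 1121.74 + 1093.65 = 2215.39.
Under uncorrelated errors the observed covariances equal the true-score covariances, so only the own-variance terms attenuate.
True-score variance = [13.7²·0.84 + 22.1²·0.76 + 9.2²·0.66 + 19²·0.56] + 1093.65 = 786.874 + 1093.65 = 1880.52.
Reliability = 1880.52 / 2215.39 = 0.849.

0.849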